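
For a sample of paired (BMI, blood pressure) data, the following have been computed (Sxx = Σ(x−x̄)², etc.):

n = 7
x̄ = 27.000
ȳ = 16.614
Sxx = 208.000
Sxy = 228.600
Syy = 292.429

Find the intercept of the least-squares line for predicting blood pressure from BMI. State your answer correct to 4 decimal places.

b = Sxy/Sxx = 228.6/208 = 1.099038
a = ȳ − b·x̄ = 16.614 − 1.099038·27 = -13.060038

-13.0600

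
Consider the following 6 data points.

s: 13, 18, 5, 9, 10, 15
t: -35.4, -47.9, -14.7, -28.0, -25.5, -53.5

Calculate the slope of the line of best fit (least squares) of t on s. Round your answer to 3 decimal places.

n = 6, Σx = 70, Σy = -205, Σxy = -2705.4, Σx² = 924
Sxx = Σx² − (Σx)²/n = 924 − 816.666667 = 107.333333
Sxy = Σxy − (Σx)(Σy)/n = -2705.4 − (-2391.666667) = -313.733333
b = Sxy/Sxx = -313.733333/107.333333 = -2.922981

-2.923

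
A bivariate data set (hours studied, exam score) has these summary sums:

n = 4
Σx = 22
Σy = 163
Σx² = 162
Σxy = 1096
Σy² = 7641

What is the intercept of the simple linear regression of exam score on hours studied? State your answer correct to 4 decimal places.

Sxx = Σx² − (Σx)²/n = 162 − 121 = 41
Sxy = Σxy − (Σx)(Σy)/n = 1096 − 896.5 = 199.5
b = Sxy/Sxx = 199.5/41 = 4.865854
a = ȳ − b·x̄ = 40.75 − 4.865854·5.5 = 13.987805

13.9878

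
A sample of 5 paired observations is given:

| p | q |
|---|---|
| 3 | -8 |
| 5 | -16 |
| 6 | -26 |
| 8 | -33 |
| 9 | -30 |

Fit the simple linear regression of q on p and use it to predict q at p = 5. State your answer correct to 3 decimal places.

n = 5, Σx = 31, Σy = -113, Σxy = -794, Σx² = 215
Sxx = Σx² − (Σx)²/n = 215 − 192.2 = 22.8
Sxy = Σxy − (Σx)(Σy)/n = -794 − (-700.6) = -93.4
b = Sxy/Sxx = -93.4/22.8 = -4.096491
a = ȳ − b·x̄ = -22.6 − (-4.096491)·6.2 = 2.798246
ŷ(5) = a + b·5 = 2.798246 + (-4.096491)·5 = -17.684211

-17.684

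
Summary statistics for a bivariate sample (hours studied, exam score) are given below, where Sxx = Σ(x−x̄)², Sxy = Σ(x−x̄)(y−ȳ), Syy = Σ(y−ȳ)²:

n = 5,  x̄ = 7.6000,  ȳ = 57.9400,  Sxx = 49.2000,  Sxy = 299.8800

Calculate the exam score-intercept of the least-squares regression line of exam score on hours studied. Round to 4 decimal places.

b = Sxy/Sxx = 299.88/49.2 = 6.095122
a = ȳ − b·x̄ = 57.94 − 6.095122·7.6 = 11.617073

11.6171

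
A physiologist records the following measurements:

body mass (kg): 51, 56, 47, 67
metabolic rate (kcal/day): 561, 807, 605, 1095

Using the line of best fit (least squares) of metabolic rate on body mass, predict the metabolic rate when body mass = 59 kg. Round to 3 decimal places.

868.713

n = 4, Σx = 221, Σy = 3068, Σxy = 175603, Σx² = 12435
Sxx = Σx² − (Σx)²/n = 12435 − 12210.25 = 224.75
Sxy = Σxy − (Σx)(Σy)/n = 175603 − 169507 = 6096
b = Sxy/Sxx = 6096/224.75 = 27.123471
a = ȳ − b·x̄ = 767 − 27.123471·55.25 = -731.571746
ŷ(59) = a + b·59 = -731.571746 + 27.123471·59 = 868.713014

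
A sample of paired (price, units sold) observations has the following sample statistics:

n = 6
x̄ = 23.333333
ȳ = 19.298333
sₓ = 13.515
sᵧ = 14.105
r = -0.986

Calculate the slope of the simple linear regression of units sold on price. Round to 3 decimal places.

-1.029

b = r · sᵧ/sₓ = -0.986 · 14.105/13.515 = -1.029044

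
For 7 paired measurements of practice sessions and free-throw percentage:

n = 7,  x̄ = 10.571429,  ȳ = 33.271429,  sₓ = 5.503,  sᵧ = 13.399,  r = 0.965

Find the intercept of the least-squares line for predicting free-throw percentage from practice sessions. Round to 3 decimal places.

8.432

b = r · sᵧ/sₓ = 0.965 · 13.399/5.503 = 2.349634
a = ȳ − b·x̄ = 33.271429 − 2.349634·10.571429 = 8.432442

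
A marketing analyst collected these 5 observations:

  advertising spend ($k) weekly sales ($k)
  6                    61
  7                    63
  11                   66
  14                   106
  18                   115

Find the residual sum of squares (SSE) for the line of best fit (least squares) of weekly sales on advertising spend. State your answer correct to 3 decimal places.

n = 5, Σx = 56, Σy = 411, Σxy = 5087, Σx² = 726, Σy² = 36507
Sxx = Σx² − (Σx)²/n = 726 − 627.2 = 98.8
Sxy = Σxy − (Σx)(Σy)/n = 5087 − 4603.2 = 483.8
Syy = Σy² − (Σy)²/n = 36507 − 33784.2 = 2722.8
b = Sxy/Sxx = 483.8/98.8 = 4.896761
SSE = Syy − b·Sxy = 2722.8 − 4.896761·483.8 = 353.746964

353.747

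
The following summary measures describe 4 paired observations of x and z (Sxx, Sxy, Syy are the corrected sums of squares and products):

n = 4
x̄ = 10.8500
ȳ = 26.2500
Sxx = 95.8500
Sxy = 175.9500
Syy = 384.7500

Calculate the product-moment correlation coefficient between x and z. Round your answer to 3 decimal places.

r = Sxy/√(Sxx·Syy) = 175.95/√(36878.2875) = 175.95/192.037203 = 0.916229

0.916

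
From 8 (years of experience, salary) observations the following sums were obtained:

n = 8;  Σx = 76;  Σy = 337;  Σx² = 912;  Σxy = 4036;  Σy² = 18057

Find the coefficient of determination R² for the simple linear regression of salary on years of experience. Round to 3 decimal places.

Sxx = Σx² − (Σx)²/n = 912 − 722 = 190
Sxy = Σxy − (Σx)(Σy)/n = 4036 − 3201.5 = 834.5
Syy = Σy² − (Σy)²/n = 18057 − 14196.125 = 3860.875
R² = Sxy²/(Sxx·Syy) = (834.5)²/(190·3860.875) = 0.949322

0.949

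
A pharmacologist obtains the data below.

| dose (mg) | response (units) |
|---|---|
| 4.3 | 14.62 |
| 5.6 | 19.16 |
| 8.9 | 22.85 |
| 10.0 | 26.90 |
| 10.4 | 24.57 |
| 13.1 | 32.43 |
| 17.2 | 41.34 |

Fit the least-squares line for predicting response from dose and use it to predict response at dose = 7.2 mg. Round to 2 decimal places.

n = 7, Σx = 69.5, Σy = 181.87, Σxy = 2033.936, Σx² = 804.67
Sxx = Σx² − (Σx)²/n = 804.67 − 690.035714 = 114.634286
Sxy = Σxy − (Σx)(Σy)/n = 2033.936 − 1805.709286 = 228.226714
b = Sxy/Sxx = 228.226714/114.634286 = 1.990911
a = ȳ − b·x̄ = 25.981429 − 1.990911·9.928571 = 6.214522
ŷ(7.2) = a + b·7.2 = 6.214522 + 1.990911·7.2 = 20.549084

20.55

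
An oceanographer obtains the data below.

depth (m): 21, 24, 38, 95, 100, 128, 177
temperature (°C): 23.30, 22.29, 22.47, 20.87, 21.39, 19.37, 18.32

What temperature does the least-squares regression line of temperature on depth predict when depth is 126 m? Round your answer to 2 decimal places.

19.89

n = 7, Σx = 583, Σy = 148.01, Σxy = 11721.77, Σx² = 69199
Sxx = Σx² − (Σx)²/n = 69199 − 48555.571429 = 20643.428571
Sxy = Σxy − (Σx)(Σy)/n = 11721.77 − 12327.118571 = -605.348571
b = Sxy/Sxx = -605.348571/20643.428571 = -0.029324
a = ȳ − b·x̄ = 21.144286 − (-0.029324)·83.285714 = 23.586559
ŷ(126) = a + b·126 = 23.586559 + (-0.029324)·126 = 19.891731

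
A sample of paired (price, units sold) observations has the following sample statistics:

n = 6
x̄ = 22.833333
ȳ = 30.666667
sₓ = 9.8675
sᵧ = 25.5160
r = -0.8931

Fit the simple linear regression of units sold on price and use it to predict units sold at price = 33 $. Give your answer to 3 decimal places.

7.187

b = r · sᵧ/sₓ = -0.8931 · 25.516/9.8675 = -2.309434
a = ȳ − b·x̄ = 30.666667 − (-2.309434)·22.833333 = 83.398742
ŷ(33) = a + b·33 = 83.398742 + (-2.309434)·33 = 7.187421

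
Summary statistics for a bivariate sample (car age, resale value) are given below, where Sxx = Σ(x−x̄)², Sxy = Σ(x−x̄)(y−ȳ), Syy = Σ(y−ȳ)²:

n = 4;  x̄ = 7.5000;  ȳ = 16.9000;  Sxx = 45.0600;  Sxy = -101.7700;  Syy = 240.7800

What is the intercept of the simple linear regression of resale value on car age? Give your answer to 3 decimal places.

33.839

b = Sxy/Sxx = -101.77/45.06 = -2.258544
a = ȳ − b·x̄ = 16.9 − (-2.258544)·7.5 = 33.839081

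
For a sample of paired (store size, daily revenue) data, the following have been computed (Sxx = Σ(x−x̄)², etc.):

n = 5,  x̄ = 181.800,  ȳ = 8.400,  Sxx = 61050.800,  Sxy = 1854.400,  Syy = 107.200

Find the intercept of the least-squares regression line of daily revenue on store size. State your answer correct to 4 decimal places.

b = Sxy/Sxx = 1854.4/61050.8 = 0.030375
a = ȳ − b·x̄ = 8.4 − 0.030375·181.8 = 2.877879

2.8779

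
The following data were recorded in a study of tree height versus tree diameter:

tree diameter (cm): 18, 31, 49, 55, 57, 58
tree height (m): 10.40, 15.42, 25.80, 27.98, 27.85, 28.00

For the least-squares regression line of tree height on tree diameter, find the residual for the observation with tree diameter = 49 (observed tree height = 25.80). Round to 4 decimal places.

1.2088

n = 6, Σx = 268, Σy = 135.45, Σxy = 6679.77, Σx² = 13324
Sxx = Σx² − (Σx)²/n = 13324 − 11970.666667 = 1353.333333
Sxy = Σxy − (Σx)(Σy)/n = 6679.77 − 6050.1 = 629.67
b = Sxy/Sxx = 629.67/1353.333333 = 0.465273
a = ȳ − b·x̄ = 22.575 − 0.465273·44.666667 = 1.792788
ŷ(49) = 1.792788 + 0.465273·49 = 24.591185
residual = y − ŷ = 25.80 − 24.591185 = 1.208815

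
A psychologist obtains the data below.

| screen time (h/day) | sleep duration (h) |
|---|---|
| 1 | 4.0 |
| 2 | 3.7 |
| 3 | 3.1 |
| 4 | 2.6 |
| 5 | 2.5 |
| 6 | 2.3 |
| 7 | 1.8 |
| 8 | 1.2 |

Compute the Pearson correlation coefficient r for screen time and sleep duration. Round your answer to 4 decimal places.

n = 8, Σx = 36, Σy = 21.2, Σxy = 79.6, Σx² = 204, Σy² = 62.28
Sxx = Σx² − (Σx)²/n = 204 − 162 = 42
Sxy = Σxy − (Σx)(Σy)/n = 79.6 − 95.4 = -15.8
Syy = Σy² − (Σy)²/n = 62.28 − 56.18 = 6.1
r = Sxy/√(Sxx·Syy) = -15.8/√(256.2) = -15.8/16.006249 = -0.987114

-0.9871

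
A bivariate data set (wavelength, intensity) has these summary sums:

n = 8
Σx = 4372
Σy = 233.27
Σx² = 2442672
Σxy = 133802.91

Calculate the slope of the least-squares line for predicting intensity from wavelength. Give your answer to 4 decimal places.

0.1184

Sxx = Σx² − (Σx)²/n = 2442672 − 2389298 = 53374
Sxy = Σxy − (Σx)(Σy)/n = 133802.91 − 127482.055 = 6320.855
b = Sxy/Sxx = 6320.855/53374 = 0.118426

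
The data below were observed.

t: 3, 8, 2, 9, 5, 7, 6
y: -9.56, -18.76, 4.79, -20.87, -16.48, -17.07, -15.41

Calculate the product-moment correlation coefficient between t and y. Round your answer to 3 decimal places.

-0.878

n = 7, Σx = 40, Σy = -93.36, Σxy = -651.36, Σx² = 268, Σy² = 1702.2756
Sxx = Σx² − (Σx)²/n = 268 − 228.571429 = 39.428571
Sxy = Σxy − (Σx)(Σy)/n = -651.36 − (-533.485714) = -117.874286
Syy = Σy² − (Σy)²/n = 1702.2756 − 1245.155657 = 457.119943
r = Sxy/√(Sxx·Syy) = -117.874286/√(18023.586318) = -117.874286/134.251951 = -0.878008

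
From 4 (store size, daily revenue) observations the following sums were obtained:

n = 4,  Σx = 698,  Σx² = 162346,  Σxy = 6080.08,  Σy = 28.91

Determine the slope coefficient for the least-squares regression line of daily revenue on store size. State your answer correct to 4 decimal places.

Sxx = Σx² − (Σx)²/n = 162346 − 121801 = 40545
Sxy = Σxy − (Σx)(Σy)/n = 6080.08 − 5044.795 = 1035.285
b = Sxy/Sxx = 1035.285/40545 = 0.025534

0.0255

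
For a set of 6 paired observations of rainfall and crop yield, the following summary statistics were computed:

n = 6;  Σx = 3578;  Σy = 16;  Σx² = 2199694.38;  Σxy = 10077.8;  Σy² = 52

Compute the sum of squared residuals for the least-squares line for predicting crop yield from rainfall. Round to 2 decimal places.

4.97

Sxx = Σx² − (Σx)²/n = 2199694.38 − 2133680.666667 = 66013.713333
Sxy = Σxy − (Σx)(Σy)/n = 10077.8 − 9541.333333 = 536.466667
Syy = Σy² − (Σy)²/n = 52 − 42.666667 = 9.333333
b = Sxy/Sxx = 536.466667/66013.713333 = 0.008127
SSE = Syy − b·Sxy = 9.333333 − 0.008127·536.466667 = 4.973686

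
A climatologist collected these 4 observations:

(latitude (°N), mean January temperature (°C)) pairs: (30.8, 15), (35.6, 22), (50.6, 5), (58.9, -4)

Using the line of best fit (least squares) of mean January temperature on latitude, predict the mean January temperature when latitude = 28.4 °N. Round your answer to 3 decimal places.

21.965

n = 4, Σx = 175.9, Σy = 38, Σxy = 1262.6, Σx² = 8245.57
Sxx = Σx² − (Σx)²/n = 8245.57 − 7735.2025 = 510.3675
Sxy = Σxy − (Σx)(Σy)/n = 1262.6 − 1671.05 = -408.45
b = Sxy/Sxx = -408.45/510.3675 = -0.800306
a = ȳ − b·x̄ = 9.5 − (-0.800306)·43.975 = 44.693441
ŷ(28.4) = a + b·28.4 = 44.693441 + (-0.800306)·28.4 = 21.964761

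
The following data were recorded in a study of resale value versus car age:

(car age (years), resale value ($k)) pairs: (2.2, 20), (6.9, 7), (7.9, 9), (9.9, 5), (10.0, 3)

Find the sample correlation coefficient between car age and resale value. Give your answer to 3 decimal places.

n = 5, Σx = 36.9, Σy = 44, Σxy = 242.9, Σx² = 312.87, Σy² = 564
Sxx = Σx² − (Σx)²/n = 312.87 − 272.322 = 40.548
Sxy = Σxy − (Σx)(Σy)/n = 242.9 − 324.72 = -81.82
Syy = Σy² − (Σy)²/n = 564 − 387.2 = 176.8
r = Sxy/√(Sxx·Syy) = -81.82/√(7168.8864) = -81.82/84.669277 = -0.966348

-0.966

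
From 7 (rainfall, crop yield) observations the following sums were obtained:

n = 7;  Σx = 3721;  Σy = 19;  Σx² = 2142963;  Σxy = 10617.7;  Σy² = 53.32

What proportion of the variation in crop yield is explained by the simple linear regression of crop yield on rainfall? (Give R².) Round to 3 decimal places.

Sxx = Σx² − (Σx)²/n = 2142963 − 1977977.285714 = 164985.714286
Sxy = Σxy − (Σx)(Σy)/n = 10617.7 − 10099.857143 = 517.842857
Syy = Σy² − (Σy)²/n = 53.32 − 51.571429 = 1.748571
R² = Sxy²/(Sxx·Syy) = (517.842857)²/(164985.714286·1.748571) = 0.929536

0.930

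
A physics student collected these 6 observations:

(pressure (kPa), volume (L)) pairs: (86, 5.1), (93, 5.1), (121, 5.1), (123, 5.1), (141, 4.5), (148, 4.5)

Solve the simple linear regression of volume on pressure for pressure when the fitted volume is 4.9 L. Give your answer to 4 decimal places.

118.6667

n = 6, Σx = 712, Σy = 29.4, Σxy = 3457.8, Σx² = 87600
Sxx = Σx² − (Σx)²/n = 87600 − 84490.666667 = 3109.333333
Sxy = Σxy − (Σx)(Σy)/n = 3457.8 − 3488.8 = -31
b = Sxy/Sxx = -31/3109.333333 = -0.009970
a = ȳ − b·x̄ = 4.9 − (-0.009970)·118.666667 = 6.083105
Set a + b·x = 4.9: x = (4.9 − 6.083105) / (-0.009970) = 118.666667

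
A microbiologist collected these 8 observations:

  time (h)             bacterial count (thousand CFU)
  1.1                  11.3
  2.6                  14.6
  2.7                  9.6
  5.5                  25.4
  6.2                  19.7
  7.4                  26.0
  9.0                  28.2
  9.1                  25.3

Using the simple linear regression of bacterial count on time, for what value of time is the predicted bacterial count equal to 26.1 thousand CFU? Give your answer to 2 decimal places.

n = 8, Σx = 43.6, Σy = 160.1, Σxy = 1014.58, Σx² = 302.52
Sxx = Σx² − (Σx)²/n = 302.52 − 237.62 = 64.9
Sxy = Σxy − (Σx)(Σy)/n = 1014.58 − 872.545 = 142.035
b = Sxy/Sxx = 142.035/64.9 = 2.188521
a = ȳ − b·x̄ = 20.0125 − 2.188521·5.45 = 8.085062
Set a + b·x = 26.1: x = (26.1 − 8.085062) / 2.188521 = 8.231559

8.23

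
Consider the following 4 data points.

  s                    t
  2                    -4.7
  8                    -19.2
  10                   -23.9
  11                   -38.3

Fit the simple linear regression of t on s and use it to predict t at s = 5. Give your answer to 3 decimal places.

n = 4, Σx = 31, Σy = -86.1, Σxy = -823.3, Σx² = 289
Sxx = Σx² − (Σx)²/n = 289 − 240.25 = 48.75
Sxy = Σxy − (Σx)(Σy)/n = -823.3 − (-667.275) = -156.025
b = Sxy/Sxx = -156.025/48.75 = -3.200513
a = ȳ − b·x̄ = -21.525 − (-3.200513)·7.75 = 3.278974
ŷ(5) = a + b·5 = 3.278974 + (-3.200513)·5 = -12.723590

-12.724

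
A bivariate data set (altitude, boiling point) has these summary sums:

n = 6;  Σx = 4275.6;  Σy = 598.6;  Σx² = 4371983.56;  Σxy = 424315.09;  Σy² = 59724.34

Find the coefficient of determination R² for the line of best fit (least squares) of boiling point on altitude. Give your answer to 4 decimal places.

Sxx = Σx² − (Σx)²/n = 4371983.56 − 3046792.56 = 1325191
Sxy = Σxy − (Σx)(Σy)/n = 424315.09 − 426562.36 = -2247.27
Syy = Σy² − (Σy)²/n = 59724.34 − 59720.326667 = 4.013333
R² = Sxy²/(Sxx·Syy) = (-2247.27)²/(1325191·4.013333) = 0.949570

0.9496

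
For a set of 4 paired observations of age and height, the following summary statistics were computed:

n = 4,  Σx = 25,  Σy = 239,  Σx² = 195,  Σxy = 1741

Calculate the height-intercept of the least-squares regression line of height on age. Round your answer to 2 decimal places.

19.87

Sxx = Σx² − (Σx)²/n = 195 − 156.25 = 38.75
Sxy = Σxy − (Σx)(Σy)/n = 1741 − 1493.75 = 247.25
b = Sxy/Sxx = 247.25/38.75 = 6.380645
a = ȳ − b·x̄ = 59.75 − 6.380645·6.25 = 19.870968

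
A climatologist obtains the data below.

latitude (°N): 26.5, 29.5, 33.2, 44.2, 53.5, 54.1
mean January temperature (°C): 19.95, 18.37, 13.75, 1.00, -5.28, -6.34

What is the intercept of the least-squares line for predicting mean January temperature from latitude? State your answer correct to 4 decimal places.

46.0845

n = 6, Σx = 241, Σy = 41.45, Σxy = 945.816, Σx² = 10417.44
Sxx = Σx² − (Σx)²/n = 10417.44 − 9680.166667 = 737.273333
Sxy = Σxy − (Σx)(Σy)/n = 945.816 − 1664.908333 = -719.092333
b = Sxy/Sxx = -719.092333/737.273333 = -0.975340
a = ȳ − b·x̄ = 6.908333 − (-0.975340)·40.166667 = 46.084499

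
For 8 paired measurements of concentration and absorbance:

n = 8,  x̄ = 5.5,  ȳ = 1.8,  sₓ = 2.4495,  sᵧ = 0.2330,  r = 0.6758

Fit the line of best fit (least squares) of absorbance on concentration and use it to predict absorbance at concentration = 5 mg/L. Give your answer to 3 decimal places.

b = r · sᵧ/sₓ = 0.6758 · 0.233/2.4495 = 0.064283
a = ȳ − b·x̄ = 1.8 − 0.064283·5.5 = 1.446443
ŷ(5) = a + b·5 = 1.446443 + 0.064283·5 = 1.767858

1.768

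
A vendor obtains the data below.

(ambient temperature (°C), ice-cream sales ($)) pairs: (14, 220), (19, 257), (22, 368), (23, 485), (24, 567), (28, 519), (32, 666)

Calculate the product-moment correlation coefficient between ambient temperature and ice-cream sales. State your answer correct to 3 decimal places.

0.925

n = 7, Σx = 162, Σy = 3082, Σxy = 76666, Σx² = 3954, Σy² = 1519504
Sxx = Σx² − (Σx)²/n = 3954 − 3749.142857 = 204.857143
Sxy = Σxy − (Σx)(Σy)/n = 76666 − 71326.285714 = 5339.714286
Syy = Σy² − (Σy)²/n = 1519504 − 1356960.571429 = 162543.428571
r = Sxy/√(Sxx·Syy) = 5339.714286/√(33298182.367347) = 5339.714286/5770.457726 = 0.925354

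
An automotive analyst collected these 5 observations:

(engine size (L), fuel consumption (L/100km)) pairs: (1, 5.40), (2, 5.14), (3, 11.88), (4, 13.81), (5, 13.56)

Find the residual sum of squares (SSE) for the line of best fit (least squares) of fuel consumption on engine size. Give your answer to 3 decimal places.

13.045

n = 5, Σx = 15, Σy = 49.79, Σxy = 174.36, Σx² = 55, Σy² = 571.3037
Sxx = Σx² − (Σx)²/n = 55 − 45 = 10
Sxy = Σxy − (Σx)(Σy)/n = 174.36 − 149.37 = 24.99
Syy = Σy² − (Σy)²/n = 571.3037 − 495.80882 = 75.49488
b = Sxy/Sxx = 24.99/10 = 2.499
SSE = Syy − b·Sxy = 75.49488 − 2.499·24.99 = 13.04487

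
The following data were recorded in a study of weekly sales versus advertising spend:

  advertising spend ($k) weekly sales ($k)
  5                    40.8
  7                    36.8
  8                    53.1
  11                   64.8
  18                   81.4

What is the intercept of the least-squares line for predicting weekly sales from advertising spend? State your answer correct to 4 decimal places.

n = 5, Σx = 49, Σy = 276.9, Σxy = 3064.4, Σx² = 583
Sxx = Σx² − (Σx)²/n = 583 − 480.2 = 102.8
Sxy = Σxy − (Σx)(Σy)/n = 3064.4 − 2713.62 = 350.78
b = Sxy/Sxx = 350.78/102.8 = 3.412257
a = ȳ − b·x̄ = 55.38 − 3.412257·9.8 = 21.939883

21.9399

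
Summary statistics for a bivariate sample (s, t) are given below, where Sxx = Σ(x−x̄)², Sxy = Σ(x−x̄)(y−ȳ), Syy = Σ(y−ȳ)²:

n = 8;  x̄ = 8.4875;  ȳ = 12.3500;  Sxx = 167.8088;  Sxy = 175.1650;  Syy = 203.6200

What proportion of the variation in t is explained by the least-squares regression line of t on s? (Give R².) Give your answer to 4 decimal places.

R² = Sxy²/(Sxx·Syy) = (175.165)²/(167.8088·203.62) = 0.897965

0.8980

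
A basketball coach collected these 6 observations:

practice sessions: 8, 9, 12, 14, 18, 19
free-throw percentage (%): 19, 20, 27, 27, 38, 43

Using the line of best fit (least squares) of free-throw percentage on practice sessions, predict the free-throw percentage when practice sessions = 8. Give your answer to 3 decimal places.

n = 6, Σx = 80, Σy = 174, Σxy = 2535, Σx² = 1170
Sxx = Σx² − (Σx)²/n = 1170 − 1066.666667 = 103.333333
Sxy = Σxy − (Σx)(Σy)/n = 2535 − 2320 = 215
b = Sxy/Sxx = 215/103.333333 = 2.080645
a = ȳ − b·x̄ = 29 − 2.080645·13.333333 = 1.258065
ŷ(8) = a + b·8 = 1.258065 + 2.080645·8 = 17.903226

17.903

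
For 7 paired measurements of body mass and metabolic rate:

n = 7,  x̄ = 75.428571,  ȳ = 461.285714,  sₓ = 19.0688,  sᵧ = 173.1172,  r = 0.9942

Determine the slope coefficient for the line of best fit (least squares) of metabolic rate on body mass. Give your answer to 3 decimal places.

b = r · sᵧ/sₓ = 0.9942 · 173.1172/19.0688 = 9.025902

9.026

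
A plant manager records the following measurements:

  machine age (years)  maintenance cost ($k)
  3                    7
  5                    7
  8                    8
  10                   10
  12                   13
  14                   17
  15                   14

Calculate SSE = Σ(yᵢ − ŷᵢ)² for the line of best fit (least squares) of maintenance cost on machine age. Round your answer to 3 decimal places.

n = 7, Σx = 67, Σy = 76, Σxy = 824, Σx² = 763, Σy² = 916
Sxx = Σx² − (Σx)²/n = 763 − 641.285714 = 121.714286
Sxy = Σxy − (Σx)(Σy)/n = 824 − 727.428571 = 96.571429
Syy = Σy² − (Σy)²/n = 916 − 825.142857 = 90.857143
b = Sxy/Sxx = 96.571429/121.714286 = 0.793427
SSE = Syy − b·Sxy = 90.857143 − 0.793427·96.571429 = 14.234742

14.235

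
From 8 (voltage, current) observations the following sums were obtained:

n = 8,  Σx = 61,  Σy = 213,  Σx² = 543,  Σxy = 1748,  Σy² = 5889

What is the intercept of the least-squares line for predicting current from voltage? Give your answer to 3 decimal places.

Sxx = Σx² − (Σx)²/n = 543 − 465.125 = 77.875
Sxy = Σxy − (Σx)(Σy)/n = 1748 − 1624.125 = 123.875
b = Sxy/Sxx = 123.875/77.875 = 1.590690
a = ȳ − b·x̄ = 26.625 − 1.590690·7.625 = 14.495987

14.496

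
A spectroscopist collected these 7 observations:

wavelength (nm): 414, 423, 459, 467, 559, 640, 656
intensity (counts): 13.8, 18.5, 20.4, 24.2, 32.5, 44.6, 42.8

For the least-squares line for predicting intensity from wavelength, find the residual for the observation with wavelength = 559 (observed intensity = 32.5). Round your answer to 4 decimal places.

-0.5973

n = 7, Σx = 3618, Σy = 196.8, Σxy = 108992, Σx² = 1931512
Sxx = Σx² − (Σx)²/n = 1931512 − 1869989.142857 = 61522.857143
Sxy = Σxy − (Σx)(Σy)/n = 108992 − 101717.485714 = 7274.514286
b = Sxy/Sxx = 7274.514286/61522.857143 = 0.118241
a = ȳ − b·x̄ = 28.114286 − 0.118241·516.857143 = -32.999337
ŷ(559) = -32.999337 + 0.118241·559 = 33.097293
residual = y − ŷ = 32.5 − 33.097293 = -0.597293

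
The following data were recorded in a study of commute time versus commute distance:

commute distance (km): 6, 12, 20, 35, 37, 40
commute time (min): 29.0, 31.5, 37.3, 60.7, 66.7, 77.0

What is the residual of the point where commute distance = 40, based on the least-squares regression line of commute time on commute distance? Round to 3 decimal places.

5.900

n = 6, Σx = 150, Σy = 302.2, Σxy = 8970.4, Σx² = 4774
Sxx = Σx² − (Σx)²/n = 4774 − 3750 = 1024
Sxy = Σxy − (Σx)(Σy)/n = 8970.4 − 7555 = 1415.4
b = Sxy/Sxx = 1415.4/1024 = 1.382227
a = ȳ − b·x̄ = 50.366667 − 1.382227·25 = 15.811003
ŷ(40) = 15.811003 + 1.382227·40 = 71.100065
residual = y − ŷ = 77.0 − 71.100065 = 5.899935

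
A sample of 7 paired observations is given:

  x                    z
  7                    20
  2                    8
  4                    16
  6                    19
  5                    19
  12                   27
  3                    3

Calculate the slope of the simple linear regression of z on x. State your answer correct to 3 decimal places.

n = 7, Σx = 39, Σy = 112, Σxy = 762, Σx² = 283
Sxx = Σx² − (Σx)²/n = 283 − 217.285714 = 65.714286
Sxy = Σxy − (Σx)(Σy)/n = 762 − 624 = 138
b = Sxy/Sxx = 138/65.714286 = 2.1

2.100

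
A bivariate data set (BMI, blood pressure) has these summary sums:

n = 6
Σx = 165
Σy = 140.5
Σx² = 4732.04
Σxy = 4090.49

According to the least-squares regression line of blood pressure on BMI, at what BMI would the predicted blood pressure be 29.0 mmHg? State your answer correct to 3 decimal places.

Sxx = Σx² − (Σx)²/n = 4732.04 − 4537.5 = 194.54
Sxy = Σxy − (Σx)(Σy)/n = 4090.49 − 3863.75 = 226.74
b = Sxy/Sxx = 226.74/194.54 = 1.165519
a = ȳ − b·x̄ = 23.416667 − 1.165519·27.5 = -8.635096
Set a + b·x = 29.0: x = (29.0 − (-8.635096)) / 1.165519 = 32.290428

32.290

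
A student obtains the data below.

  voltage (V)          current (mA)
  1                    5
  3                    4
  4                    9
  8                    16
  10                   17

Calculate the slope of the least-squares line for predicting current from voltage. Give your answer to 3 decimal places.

1.566

n = 5, Σx = 26, Σy = 51, Σxy = 351, Σx² = 190
Sxx = Σx² − (Σx)²/n = 190 − 135.2 = 54.8
Sxy = Σxy − (Σx)(Σy)/n = 351 − 265.2 = 85.8
b = Sxy/Sxx = 85.8/54.8 = 1.565693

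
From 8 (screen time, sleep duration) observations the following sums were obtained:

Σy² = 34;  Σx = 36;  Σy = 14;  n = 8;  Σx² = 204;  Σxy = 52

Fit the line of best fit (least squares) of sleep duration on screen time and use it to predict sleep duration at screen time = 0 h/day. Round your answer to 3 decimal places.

Sxx = Σx² − (Σx)²/n = 204 − 162 = 42
Sxy = Σxy − (Σx)(Σy)/n = 52 − 63 = -11
b = Sxy/Sxx = -11/42 = -0.261905
a = ȳ − b·x̄ = 1.75 − (-0.261905)·4.5 = 2.928571
ŷ(0) = a + b·0 = 2.928571 + (-0.261905)·0 = 2.928571

2.929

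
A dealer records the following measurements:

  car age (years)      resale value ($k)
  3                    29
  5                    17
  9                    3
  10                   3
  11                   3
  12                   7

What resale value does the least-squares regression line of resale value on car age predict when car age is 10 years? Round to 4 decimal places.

5.8421

n = 6, Σx = 50, Σy = 62, Σxy = 346, Σx² = 480
Sxx = Σx² − (Σx)²/n = 480 − 416.666667 = 63.333333
Sxy = Σxy − (Σx)(Σy)/n = 346 − 516.666667 = -170.666667
b = Sxy/Sxx = -170.666667/63.333333 = -2.694737
a = ȳ − b·x̄ = 10.333333 − (-2.694737)·8.333333 = 32.789474
ŷ(10) = a + b·10 = 32.789474 + (-2.694737)·10 = 5.842105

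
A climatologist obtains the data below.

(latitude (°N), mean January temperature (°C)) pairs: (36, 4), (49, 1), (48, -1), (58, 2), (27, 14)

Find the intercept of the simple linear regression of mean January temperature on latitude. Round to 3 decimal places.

21.242

n = 5, Σx = 218, Σy = 20, Σxy = 639, Σx² = 10094
Sxx = Σx² − (Σx)²/n = 10094 − 9504.8 = 589.2
Sxy = Σxy − (Σx)(Σy)/n = 639 − 872 = -233
b = Sxy/Sxx = -233/589.2 = -0.395451
a = ȳ − b·x̄ = 4 − (-0.395451)·43.6 = 21.241684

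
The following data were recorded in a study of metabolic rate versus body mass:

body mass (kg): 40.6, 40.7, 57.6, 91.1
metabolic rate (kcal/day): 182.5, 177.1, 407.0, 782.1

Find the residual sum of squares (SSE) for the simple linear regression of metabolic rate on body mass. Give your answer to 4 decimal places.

n = 4, Σx = 230, Σy = 1548.7, Σxy = 109309.98, Σx² = 14921.82, Σy² = 842000.07
Sxx = Σx² − (Σx)²/n = 14921.82 − 13225 = 1696.82
Sxy = Σxy − (Σx)(Σy)/n = 109309.98 − 89050.25 = 20259.73
Syy = Σy² − (Σy)²/n = 842000.07 − 599617.9225 = 242382.1475
b = Sxy/Sxx = 20259.73/1696.82 = 11.939823
SSE = Syy − b·Sxy = 242382.1475 − 11.939823·20259.73 = 484.562799

484.5628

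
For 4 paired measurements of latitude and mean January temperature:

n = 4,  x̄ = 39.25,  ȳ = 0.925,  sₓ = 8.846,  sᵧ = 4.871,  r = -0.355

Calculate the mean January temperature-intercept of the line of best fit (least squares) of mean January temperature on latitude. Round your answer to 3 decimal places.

8.598

b = r · sᵧ/sₓ = -0.355 · 4.871/8.846 = -0.195479
a = ȳ − b·x̄ = 0.925 − (-0.195479)·39.25 = 8.597541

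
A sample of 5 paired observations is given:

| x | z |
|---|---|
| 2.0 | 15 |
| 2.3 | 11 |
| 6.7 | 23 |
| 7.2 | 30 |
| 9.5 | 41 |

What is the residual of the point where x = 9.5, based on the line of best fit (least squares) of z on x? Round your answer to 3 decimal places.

3.116

n = 5, Σx = 27.7, Σy = 120, Σxy = 814.9, Σx² = 196.27
Sxx = Σx² − (Σx)²/n = 196.27 − 153.458 = 42.812
Sxy = Σxy − (Σx)(Σy)/n = 814.9 − 664.8 = 150.1
b = Sxy/Sxx = 150.1/42.812 = 3.506026
a = ȳ − b·x̄ = 24 − 3.506026·5.54 = 4.576614
ŷ(9.5) = 4.576614 + 3.506026·9.5 = 37.883864
residual = y − ŷ = 41 − 37.883864 = 3.116136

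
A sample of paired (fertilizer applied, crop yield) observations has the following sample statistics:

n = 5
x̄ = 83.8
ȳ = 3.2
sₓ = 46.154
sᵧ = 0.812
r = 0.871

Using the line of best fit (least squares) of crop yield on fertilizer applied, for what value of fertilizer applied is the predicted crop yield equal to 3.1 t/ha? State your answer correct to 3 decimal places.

b = r · sᵧ/sₓ = 0.871 · 0.812/46.154 = 0.015324
a = ȳ − b·x̄ = 3.2 − 0.015324·83.8 = 1.915870
Set a + b·x = 3.1: x = (3.1 − 1.915870) / 0.015324 = 77.274179

77.274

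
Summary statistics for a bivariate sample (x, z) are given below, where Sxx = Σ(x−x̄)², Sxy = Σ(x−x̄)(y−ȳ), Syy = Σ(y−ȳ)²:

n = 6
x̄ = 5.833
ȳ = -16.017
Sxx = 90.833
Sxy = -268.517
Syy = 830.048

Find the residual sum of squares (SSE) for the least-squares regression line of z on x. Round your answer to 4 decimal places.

b = Sxy/Sxx = -268.517/90.833 = -2.956161
SSE = Syy − b·Sxy = 830.048 − (-2.956161)·(-268.517) = 36.268434

36.2684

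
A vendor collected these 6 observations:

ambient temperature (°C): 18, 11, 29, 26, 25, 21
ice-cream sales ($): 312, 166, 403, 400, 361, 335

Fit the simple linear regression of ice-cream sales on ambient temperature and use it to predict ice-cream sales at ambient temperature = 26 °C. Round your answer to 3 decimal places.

385.970

n = 6, Σx = 130, Σy = 1977, Σxy = 45589, Σx² = 3028
Sxx = Σx² − (Σx)²/n = 3028 − 2816.666667 = 211.333333
Sxy = Σxy − (Σx)(Σy)/n = 45589 − 42835 = 2754
b = Sxy/Sxx = 2754/211.333333 = 13.031546
a = ȳ − b·x̄ = 329.5 − 13.031546·21.666667 = 47.149842
ŷ(26) = a + b·26 = 47.149842 + 13.031546·26 = 385.970032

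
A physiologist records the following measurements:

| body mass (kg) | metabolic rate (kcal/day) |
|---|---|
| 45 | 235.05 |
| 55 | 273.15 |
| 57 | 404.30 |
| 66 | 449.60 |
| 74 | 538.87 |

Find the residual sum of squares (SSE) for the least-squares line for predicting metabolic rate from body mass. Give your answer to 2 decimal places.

n = 5, Σx = 297, Σy = 1900.97, Σxy = 118195.58, Σx² = 18131, Σy² = 785838.9519
Sxx = Σx² − (Σx)²/n = 18131 − 17641.8 = 489.2
Sxy = Σxy − (Σx)(Σy)/n = 118195.58 − 112917.618 = 5277.962
Syy = Σy² − (Σy)²/n = 785838.9519 − 722737.38818 = 63101.56372
b = Sxy/Sxx = 5277.962/489.2 = 10.788966
SSE = Syy − b·Sxy = 63101.56372 − 10.788966·5277.962 = 6157.812957

6157.81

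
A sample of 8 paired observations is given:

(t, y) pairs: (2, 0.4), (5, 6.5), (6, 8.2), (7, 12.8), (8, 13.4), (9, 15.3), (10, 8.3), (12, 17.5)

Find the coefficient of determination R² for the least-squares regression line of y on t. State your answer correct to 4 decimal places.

n = 8, Σx = 59, Σy = 82.4, Σxy = 710, Σx² = 503, Σy² = 1062.28
Sxx = Σx² − (Σx)²/n = 503 − 435.125 = 67.875
Sxy = Σxy − (Σx)(Σy)/n = 710 − 607.7 = 102.3
Syy = Σy² − (Σy)²/n = 1062.28 − 848.72 = 213.56
R² = Sxy²/(Sxx·Syy) = (102.3)²/(67.875·213.56) = 0.721974

0.7220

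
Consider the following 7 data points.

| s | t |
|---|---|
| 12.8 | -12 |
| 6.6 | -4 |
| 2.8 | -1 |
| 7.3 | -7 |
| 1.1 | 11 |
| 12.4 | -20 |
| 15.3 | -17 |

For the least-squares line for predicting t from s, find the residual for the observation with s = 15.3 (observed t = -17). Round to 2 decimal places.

n = 7, Σx = 58.3, Σy = -50, Σxy = -729.9, Σx² = 657.59
Sxx = Σx² − (Σx)²/n = 657.59 − 485.555714 = 172.034286
Sxy = Σxy − (Σx)(Σy)/n = -729.9 − (-416.428571) = -313.471429
b = Sxy/Sxx = -313.471429/172.034286 = -1.822145
a = ȳ − b·x̄ = -7.142857 − (-1.822145)·8.328571 = 8.033008
ŷ(15.3) = 8.033008 + (-1.822145)·15.3 = -19.845811
residual = y − ŷ = -17 − (-19.845811) = 2.845811

2.85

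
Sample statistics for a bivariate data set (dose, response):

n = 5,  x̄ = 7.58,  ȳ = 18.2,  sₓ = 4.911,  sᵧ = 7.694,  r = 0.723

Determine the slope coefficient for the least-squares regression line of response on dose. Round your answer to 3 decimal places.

b = r · sᵧ/sₓ = 0.723 · 7.694/4.911 = 1.132715

1.133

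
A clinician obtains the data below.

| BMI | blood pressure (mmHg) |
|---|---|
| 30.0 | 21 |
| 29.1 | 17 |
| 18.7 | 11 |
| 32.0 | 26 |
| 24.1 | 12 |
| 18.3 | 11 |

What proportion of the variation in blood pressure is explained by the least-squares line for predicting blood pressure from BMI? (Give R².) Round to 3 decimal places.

0.831

n = 6, Σx = 152.2, Σy = 98, Σxy = 2652.9, Σx² = 4036.2, Σy² = 1792
Sxx = Σx² − (Σx)²/n = 4036.2 − 3860.806667 = 175.393333
Sxy = Σxy − (Σx)(Σy)/n = 2652.9 − 2485.933333 = 166.966667
Syy = Σy² − (Σy)²/n = 1792 − 1600.666667 = 191.333333
R² = Sxy²/(Sxx·Syy) = (166.966667)²/(175.393333·191.333333) = 0.830722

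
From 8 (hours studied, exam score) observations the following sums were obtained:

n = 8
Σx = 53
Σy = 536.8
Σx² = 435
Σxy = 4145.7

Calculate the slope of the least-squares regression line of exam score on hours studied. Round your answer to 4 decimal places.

7.0271

Sxx = Σx² − (Σx)²/n = 435 − 351.125 = 83.875
Sxy = Σxy − (Σx)(Σy)/n = 4145.7 − 3556.3 = 589.4
b = Sxy/Sxx = 589.4/83.875 = 7.027124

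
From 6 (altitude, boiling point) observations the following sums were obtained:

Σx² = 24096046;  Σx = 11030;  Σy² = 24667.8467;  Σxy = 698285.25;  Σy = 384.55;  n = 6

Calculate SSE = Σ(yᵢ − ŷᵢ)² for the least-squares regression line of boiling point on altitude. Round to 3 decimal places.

1.824

Sxx = Σx² − (Σx)²/n = 24096046 − 20276816.666667 = 3819229.333333
Sxy = Σxy − (Σx)(Σy)/n = 698285.25 − 706931.083333 = -8645.833333
Syy = Σy² − (Σy)²/n = 24667.8467 − 24646.450417 = 21.396283
b = Sxy/Sxx = -8645.833333/3819229.333333 = -0.002264
SSE = Syy − b·Sxy = 21.396283 − (-0.002264)·(-8645.833333) = 1.824158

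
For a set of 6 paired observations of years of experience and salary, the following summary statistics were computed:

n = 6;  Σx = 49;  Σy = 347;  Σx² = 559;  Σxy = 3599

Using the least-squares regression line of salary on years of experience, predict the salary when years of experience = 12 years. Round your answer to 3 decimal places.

76.300

Sxx = Σx² − (Σx)²/n = 559 − 400.166667 = 158.833333
Sxy = Σxy − (Σx)(Σy)/n = 3599 − 2833.833333 = 765.166667
b = Sxy/Sxx = 765.166667/158.833333 = 4.817419
a = ȳ − b·x̄ = 57.833333 − 4.817419·8.166667 = 18.491081
ŷ(12) = a + b·12 = 18.491081 + 4.817419·12 = 76.300105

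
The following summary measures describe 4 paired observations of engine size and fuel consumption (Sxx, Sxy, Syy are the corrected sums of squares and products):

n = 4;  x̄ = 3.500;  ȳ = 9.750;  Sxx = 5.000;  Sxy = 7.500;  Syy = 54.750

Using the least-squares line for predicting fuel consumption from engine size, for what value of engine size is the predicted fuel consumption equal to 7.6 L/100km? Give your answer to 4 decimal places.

b = Sxy/Sxx = 7.5/5 = 1.5
a = ȳ − b·x̄ = 9.75 − 1.5·3.5 = 4.5
Set a + b·x = 7.6: x = (7.6 − 4.5) / 1.5 = 2.066667

2.0667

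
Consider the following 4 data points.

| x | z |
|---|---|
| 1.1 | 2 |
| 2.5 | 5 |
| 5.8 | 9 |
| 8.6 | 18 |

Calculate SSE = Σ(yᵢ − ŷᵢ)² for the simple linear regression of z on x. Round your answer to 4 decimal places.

n = 4, Σx = 18, Σy = 34, Σxy = 221.7, Σx² = 115.06, Σy² = 434
Sxx = Σx² − (Σx)²/n = 115.06 − 81 = 34.06
Sxy = Σxy − (Σx)(Σy)/n = 221.7 − 153 = 68.7
Syy = Σy² − (Σy)²/n = 434 − 289 = 145
b = Sxy/Sxx = 68.7/34.06 = 2.017029
SSE = Syy − b·Sxy = 145 − 2.017029·68.7 = 6.430123

6.4301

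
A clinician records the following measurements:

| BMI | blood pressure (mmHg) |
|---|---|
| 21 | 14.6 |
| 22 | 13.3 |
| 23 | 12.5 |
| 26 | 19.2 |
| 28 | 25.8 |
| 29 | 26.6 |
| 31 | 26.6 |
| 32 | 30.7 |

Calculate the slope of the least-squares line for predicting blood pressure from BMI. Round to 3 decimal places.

n = 8, Σx = 212, Σy = 169.3, Σxy = 4686.7, Σx² = 5740
Sxx = Σx² − (Σx)²/n = 5740 − 5618 = 122
Sxy = Σxy − (Σx)(Σy)/n = 4686.7 − 4486.45 = 200.25
b = Sxy/Sxx = 200.25/122 = 1.641393

1.641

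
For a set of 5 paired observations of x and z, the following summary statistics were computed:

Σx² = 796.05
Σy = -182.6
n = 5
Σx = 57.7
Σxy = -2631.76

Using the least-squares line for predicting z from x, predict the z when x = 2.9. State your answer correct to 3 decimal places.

Sxx = Σx² − (Σx)²/n = 796.05 − 665.858 = 130.192
Sxy = Σxy − (Σx)(Σy)/n = -2631.76 − (-2107.204) = -524.556
b = Sxy/Sxx = -524.556/130.192 = -4.029095
a = ȳ − b·x̄ = -36.52 − (-4.029095)·11.54 = 9.975762
ŷ(2.9) = a + b·2.9 = 9.975762 + (-4.029095)·2.9 = -1.708615

-1.709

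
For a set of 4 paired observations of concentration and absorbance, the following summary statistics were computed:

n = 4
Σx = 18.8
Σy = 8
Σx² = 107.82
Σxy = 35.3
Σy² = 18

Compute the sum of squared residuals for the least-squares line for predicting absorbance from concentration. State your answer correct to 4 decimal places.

Sxx = Σx² − (Σx)²/n = 107.82 − 88.36 = 19.46
Sxy = Σxy − (Σx)(Σy)/n = 35.3 − 37.6 = -2.3
Syy = Σy² − (Σy)²/n = 18 − 16 = 2
b = Sxy/Sxx = -2.3/19.46 = -0.118191
SSE = Syy − b·Sxy = 2 − (-0.118191)·(-2.3) = 1.728160

1.7282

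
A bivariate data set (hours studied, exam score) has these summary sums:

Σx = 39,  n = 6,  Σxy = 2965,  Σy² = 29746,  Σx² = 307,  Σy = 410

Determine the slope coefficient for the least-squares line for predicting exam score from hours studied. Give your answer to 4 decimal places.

5.6075

Sxx = Σx² − (Σx)²/n = 307 − 253.5 = 53.5
Sxy = Σxy − (Σx)(Σy)/n = 2965 − 2665 = 300
b = Sxy/Sxx = 300/53.5 = 5.607477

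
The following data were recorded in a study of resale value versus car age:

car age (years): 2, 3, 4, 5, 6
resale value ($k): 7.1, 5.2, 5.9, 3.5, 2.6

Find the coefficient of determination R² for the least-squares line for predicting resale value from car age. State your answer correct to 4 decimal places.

0.8692

n = 5, Σx = 20, Σy = 24.3, Σxy = 86.5, Σx² = 90, Σy² = 131.27
Sxx = Σx² − (Σx)²/n = 90 − 80 = 10
Sxy = Σxy − (Σx)(Σy)/n = 86.5 − 97.2 = -10.7
Syy = Σy² − (Σy)²/n = 131.27 − 118.098 = 13.172
R² = Sxy²/(Sxx·Syy) = (-10.7)²/(10·13.172) = 0.869192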